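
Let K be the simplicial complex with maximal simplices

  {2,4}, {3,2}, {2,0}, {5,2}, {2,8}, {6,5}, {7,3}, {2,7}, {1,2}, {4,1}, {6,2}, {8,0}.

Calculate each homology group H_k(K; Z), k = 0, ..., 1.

H_0 = Z,  H_1 = Z^4.

Take the total order 0 < 1 < 2 < 3 < 4 < 5 < 6 < 7 < 8 on the vertex set. Then K (dimension 1) consists of the simplices:

  0-simplices (9): [0], [1], [2], [3], [4], [5], [6], [7], [8]
  1-simplices (12): [0,2], [0,8], [1,2], [1,4], [2,3], [2,4], [2,5], [2,6], [2,7], [2,8], [3,7], [5,6]

Hence C_0 ≅ Z^9, C_1 ≅ Z^12.

Boundary ∂_1: C_1 → C_0 sends each edge [p,q] (with p < q) to q − p.
As a 9×12 matrix over Z this has rank 8, with invariant factors (1,1,1,1,1,1,1,1).

Reading off H_k = ker ∂_k / im ∂_{k+1}:

  H_0: rank C_0 − rank ∂_1 = 9 − 8 = 1, and the invariant factors of ∂_1 are all 1, so H_0 ≅ Z.
  H_1: rank ker ∂_1 − rank ∂_2 = (12 − 8) − 0 = 4, and there is no ∂_2, so H_1 ≅ Z^4.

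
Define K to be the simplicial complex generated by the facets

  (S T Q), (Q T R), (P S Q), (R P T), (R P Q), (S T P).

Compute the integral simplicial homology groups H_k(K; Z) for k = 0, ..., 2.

H_0 ≅ Z,  H_1 = 0,  H_2 ≅ Z.

Take the total order P < Q < R < S < T on the vertex set. Then K (dimension 2) consists of the simplices:

  0-simplices (5): P, Q, R, S, T
  1-simplices (9): PQ, PR, PS, PT, QR, QS, QT, RT, ST
  2-simplices (6): PQR, PQS, PRT, PST, QRT, QST

so the chain groups are C_0 ≅ Z^5, C_1 ≅ Z^9, C_2 ≅ Z^6.

The boundary map ∂_1: C_1 → C_0 sends each edge [p,q] (with p < q) to q − p. For instance
  ∂PT = T − P.
As a 5×9 matrix over Z this has rank 4, with invariant factors (1,1,1,1).

The boundary map ∂_2: C_2 → C_1 maps a triangle to the signed sum of its edges. For instance
  ∂PST = ST − PT + PS,
  ∂QRT = RT − QT + QR.
The 9×6 boundary matrix has rank 5 and Smith normal form diag(1,1,1,1,1).

From H_k ≅ ker(∂_k) / im(∂_{k+1}) we obtain:

  H_0: rank C_0 − rank ∂_1 = 5 − 4 = 1, and the invariant factors of ∂_1 are all 1, so H_0 = Z.
  H_1: rank ker ∂_1 − rank ∂_2 = (9 − 4) − 5 = 0, and the invariant factors of ∂_2 are all 1, so H_1 = 0.
  H_2: rank ker ∂_2 − rank ∂_3 = (6 − 5) − 0 = 1, and there is no ∂_3, so H_2 = Z.

As a check, the Euler characteristic is 5 − 9 + 6 = 2, which agrees with 1 − 0 + 1 = 2.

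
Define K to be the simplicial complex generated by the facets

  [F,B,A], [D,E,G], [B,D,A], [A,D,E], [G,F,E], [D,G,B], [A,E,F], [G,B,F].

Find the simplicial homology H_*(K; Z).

H_0 ≅ Z,  H_1 = 0,  H_2 ≅ Z.

Order the vertices as A < B < D < E < F < G. Listing each simplex with vertices in this order, K has dimension 2 with simplices:

  0-simplices (6): A, B, D, E, F, G
  1-simplices (12): AB, AD, AE, AF, BD, BF, BG, DE, DG, EF, EG, FG
  2-simplices (8): ABD, ABF, ADE, AEF, BDG, BFG, DEG, EFG

Hence C_0 ≅ Z^6, C_1 ≅ Z^12, C_2 ≅ Z^8.

∂_1: C_1 → C_0 is given by ∂[p,q] = [q] − [p].
The resulting 6×12 matrix has rank 5, and its Smith normal form has invariant factors (1,1,1,1,1).

Boundary ∂_2: C_2 → C_1 maps a triangle to the signed sum of its edges. For instance
  ∂AEF = EF − AF + AE,
  ∂EFG = FG − EG + EF.
The 12×8 boundary matrix has rank 7 and Smith normal form diag(1,1,1,1,1,1,1).

Computing H_k = (kernel of ∂_k) / (image of ∂_{k+1}):

  H_0: rank C_0 − rank ∂_1 = 6 − 5 = 1, and the invariant factors of ∂_1 are all 1, so H_0 ≅ Z.
  H_1: rank ker ∂_1 − rank ∂_2 = (12 − 5) − 7 = 0, and the invariant factors of ∂_2 are all 1, so H_1 ≅ 0.
  H_2: rank ker ∂_2 − rank ∂_3 = (8 − 7) − 0 = 1, and there is no ∂_3, so H_2 ≅ Z.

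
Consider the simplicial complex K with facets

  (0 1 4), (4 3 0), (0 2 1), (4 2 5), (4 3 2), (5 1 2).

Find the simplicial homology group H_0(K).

K has 6 vertices, 12 edges, 6 triangles.
rank ∂_0 = 0, rank ∂_1 = 5 ⇒ b_0 = 6 − 0 − 5 = 1; all invariant factors of ∂_1 are 1 so no torsion. So H_0 ≅ Z.

H_0 = Z.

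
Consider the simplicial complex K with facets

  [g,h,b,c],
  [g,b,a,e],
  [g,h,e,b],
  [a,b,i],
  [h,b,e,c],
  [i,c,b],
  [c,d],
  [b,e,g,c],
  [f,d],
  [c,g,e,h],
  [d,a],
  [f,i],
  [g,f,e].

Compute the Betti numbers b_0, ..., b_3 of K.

b_0 = 1, b_1 = 3, b_2 = 0, b_3 = 1.

Fix the vertex order a < b < c < d < e < f < g < h < i and write every simplex with vertices in increasing order. Then dim K = 3 and the simplices of K are:

  0-simplices (9): a, b, c, d, e, f, g, h, i
  1-simplices (22): ab, ad, ae, ag, ai, bc, be, bg, bh, bi, cd, ce, cg, ch, ci, df, ef, eg, eh, fg, fi, gh
  2-simplices (16): abe, abg, abi, aeg, bce, bcg, bch, bci, beg, beh, bgh, ceg, ceh, cgh, efg, egh
  3-simplices (6): abeg, bceg, bceh, bcgh, begh, cegh

Hence C_0 ≅ Z^9, C_1 ≅ Z^22, C_2 ≅ Z^16, C_3 ≅ Z^6.

∂_1: C_1 → C_0 maps an edge to its endpoints' difference, ∂[p,q] = q − p. For instance
  ∂fi = i − f.
As a 9×22 matrix over Z this has rank 8, with invariant factors (1,1,1,1,1,1,1,1).

The boundary map ∂_2: C_2 → C_1 acts by ∂[p,q,r] = [q,r] − [p,r] + [p,q]. For instance
  ∂beh = eh − bh + be,
  ∂abg = bg − ag + ab.
This gives a 22×16 integer matrix of rank 11; reducing to Smith normal form yields diagonal entries (1,1,1,1,1,1,1,1,1,1,1).

The boundary map ∂_3: C_3 → C_2 sends each 3-simplex σ to the alternating sum Σ_i (−1)^i (σ with its i-th vertex removed). For instance
  ∂abeg = beg − aeg + abg − abe,
  ∂cegh = egh − cgh + ceh − ceg.
The resulting 16×6 matrix has rank 5, and its Smith normal form has invariant factors (1,1,1,1,1).

Computing H_k = (kernel of ∂_k) / (image of ∂_{k+1}):

  H_0: rank C_0 − rank ∂_1 = 9 − 8 = 1, and the invariant factors of ∂_1 are all 1, so H_0 = Z.
  H_1: rank ker ∂_1 − rank ∂_2 = (22 − 8) − 11 = 3, and the invariant factors of ∂_2 are all 1, so H_1 = Z^3.
  H_2: rank ker ∂_2 − rank ∂_3 = (16 − 11) − 5 = 0, and the invariant factors of ∂_3 are all 1, so H_2 = 0.
  H_3: rank ker ∂_3 − rank ∂_4 = (6 − 5) − 0 = 1, and there is no ∂_4, so H_3 = Z.

As a check, the Euler characteristic is 9 − 22 + 16 − 6 = -3, which agrees with 1 − 3 + 0 − 1 = -3.

Hence the Betti numbers are b_0 = 1, b_1 = 3, b_2 = 0, b_3 = 1.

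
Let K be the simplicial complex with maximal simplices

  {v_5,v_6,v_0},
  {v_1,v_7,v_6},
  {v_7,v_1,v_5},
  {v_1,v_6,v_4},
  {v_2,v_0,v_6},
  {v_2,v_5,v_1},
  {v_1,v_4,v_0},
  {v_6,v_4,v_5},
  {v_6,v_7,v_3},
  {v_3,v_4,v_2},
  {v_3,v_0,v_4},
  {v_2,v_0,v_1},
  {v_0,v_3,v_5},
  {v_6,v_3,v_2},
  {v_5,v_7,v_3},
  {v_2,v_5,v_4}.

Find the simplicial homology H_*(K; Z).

H_0 ≅ Z,  H_1 ≅ Z^2,  H_2 ≅ Z.

Order the vertices as v_0 < v_1 < v_2 < v_3 < v_4 < v_5 < v_6 < v_7. Listing each simplex with vertices in this order, K has dimension 2 with simplices:

  0-simplices (8): [v_0], [v_1], [v_2], [v_3], [v_4], [v_5], [v_6], [v_7]
  1-simplices (24): (24 of them)
  2-simplices (16): (16 of them)

Hence C_0 ≅ Z^8, C_1 ≅ Z^24, C_2 ≅ Z^16.

∂_1: C_1 → C_0 is given by ∂[p,q] = [q] − [p].
The resulting 8×24 matrix has rank 7, and its Smith normal form has invariant factors (1,1,1,1,1,1,1).

The boundary map ∂_2: C_2 → C_1 acts by ∂[p,q,r] = [q,r] − [p,r] + [p,q]. For instance
  ∂[v_2,v_4,v_5] = [v_4,v_5] − [v_2,v_5] + [v_2,v_4],
  ∂[v_0,v_1,v_2] = [v_1,v_2] − [v_0,v_2] + [v_0,v_1].
As a 24×16 matrix over Z this has rank 15, with invariant factors (1,1,1,1,1,1,1,1,1,1,1,1,1,1,1).

Reading off H_k = ker ∂_k / im ∂_{k+1}:

  H_0: rank C_0 − rank ∂_1 = 8 − 7 = 1, and the invariant factors of ∂_1 are all 1, so H_0 ≅ Z.
  H_1: rank ker ∂_1 − rank ∂_2 = (24 − 7) − 15 = 2, and the invariant factors of ∂_2 are all 1, so H_1 ≅ Z^2.
  H_2: rank ker ∂_2 − rank ∂_3 = (16 − 15) − 0 = 1, and there is no ∂_3, so H_2 ≅ Z.

(K is a triangulation of the torus T^2.)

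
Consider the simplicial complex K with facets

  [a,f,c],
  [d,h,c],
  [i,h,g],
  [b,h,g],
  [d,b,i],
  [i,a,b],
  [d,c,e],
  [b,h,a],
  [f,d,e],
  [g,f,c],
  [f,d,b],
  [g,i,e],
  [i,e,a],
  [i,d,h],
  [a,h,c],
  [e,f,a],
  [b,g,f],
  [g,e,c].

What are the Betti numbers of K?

Take the total order a < b < c < d < e < f < g < h < i on the vertex set. Then K (dimension 2) consists of the simplices:

  0-simplices (9): a, b, c, d, e, f, g, h, i
  1-simplices (27): ab, ac, ae, af, ah, ai, bd, bf, bg, bh, bi, cd, ce, cf, cg, ch, de, df, dh, di, ef, eg, ei, fg, gh, gi, hi
  2-simplices (18): abh, abi, acf, ach, aef, aei, bdf, bdi, bfg, bgh, cde, cdh, ceg, cfg, def, dhi, egi, ghi

Hence C_0 ≅ Z^9, C_1 ≅ Z^27, C_2 ≅ Z^18.

The boundary map ∂_1: C_1 → C_0 sends each edge [p,q] (with p < q) to q − p.
The 9×27 boundary matrix has rank 8 and Smith normal form diag(1,1,1,1,1,1,1,1).

The boundary map ∂_2: C_2 → C_1 sends each 2-simplex [p,q,r] to [q,r] − [p,r] + [p,q]. For instance
  ∂ghi = hi − gi + gh,
  ∂def = ef − df + de.
As a 27×18 matrix over Z this has rank 18, with invariant factors (1,1,1,1,1,1,1,1,1,1,1,1,1,1,1,1,1,2).

From H_k ≅ ker(∂_k) / im(∂_{k+1}) we obtain:

  H_0: rank C_0 − rank ∂_1 = 9 − 8 = 1, and the invariant factors of ∂_1 are all 1, so H_0 = Z.
  H_1: rank ker ∂_1 − rank ∂_2 = (27 − 8) − 18 = 1, and ∂_2 has invariant factor 2 > 1, so H_1 = Z ⊕ Z/2.
  H_2: rank ker ∂_2 − rank ∂_3 = (18 − 18) − 0 = 0, and there is no ∂_3, so H_2 = 0.

(K is a triangulation of the Klein bottle.)

Hence the Betti numbers are b_0 = 1, b_1 = 1, b_2 = 0.

b_0 = 1, b_1 = 1, b_2 = 0.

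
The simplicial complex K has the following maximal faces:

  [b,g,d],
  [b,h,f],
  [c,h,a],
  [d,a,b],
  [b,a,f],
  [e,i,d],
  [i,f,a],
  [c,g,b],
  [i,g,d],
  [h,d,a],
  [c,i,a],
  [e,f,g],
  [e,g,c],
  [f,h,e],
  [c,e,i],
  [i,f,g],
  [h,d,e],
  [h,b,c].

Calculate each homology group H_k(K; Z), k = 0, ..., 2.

Order the vertices as a < b < c < d < e < f < g < h < i. Listing each simplex with vertices in this order, K has dimension 2 with simplices:

  0-simplices (9): a, b, c, d, e, f, g, h, i
  1-simplices (27): ab, ac, ad, af, ah, ai, bc, bd, bf, bg, bh, ce, cg, ch, ci, de, dg, dh, di, ef, eg, eh, ei, fg, fh, fi, gi
  2-simplices (18): abd, abf, ach, aci, adh, afi, bcg, bch, bdg, bfh, ceg, cei, deh, dei, dgi, efg, efh, fgi

giving chain groups C_0 ≅ Z^9, C_1 ≅ Z^27, C_2 ≅ Z^18.

∂_1: C_1 → C_0 sends each edge [p,q] (with p < q) to q − p. For instance
  ∂de = e − d.
As a 9×27 matrix over Z this has rank 8, with invariant factors (1,1,1,1,1,1,1,1).

∂_2: C_2 → C_1 acts by ∂[p,q,r] = [q,r] − [p,r] + [p,q]. For instance
  ∂bch = ch − bh + bc,
  ∂abf = bf − af + ab.
This gives a 27×18 integer matrix of rank 18; reducing to Smith normal form yields diagonal entries (1,1,1,1,1,1,1,1,1,1,1,1,1,1,1,1,1,2).

From H_k ≅ ker(∂_k) / im(∂_{k+1}) we obtain:

  H_0: rank C_0 − rank ∂_1 = 9 − 8 = 1, and the invariant factors of ∂_1 are all 1, so H_0 = Z.
  H_1: rank ker ∂_1 − rank ∂_2 = (27 − 8) − 18 = 1, and ∂_2 has invariant factor 2 > 1, so H_1 = Z ⊕ Z/2.
  H_2: rank ker ∂_2 − rank ∂_3 = (18 − 18) − 0 = 0, and there is no ∂_3, so H_2 = 0.

As a check, the Euler characteristic is 9 − 27 + 18 = 0, which agrees with 1 − 1 + 0 = 0.
(K is a triangulation of the Klein bottle.)

H_0 ≅ Z,  H_1 ≅ Z ⊕ Z/2,  H_2 = 0.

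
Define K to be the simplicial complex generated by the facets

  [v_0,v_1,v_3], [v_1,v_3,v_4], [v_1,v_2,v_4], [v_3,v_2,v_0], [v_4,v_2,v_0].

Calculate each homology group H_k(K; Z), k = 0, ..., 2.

Take the total order v_0 < v_1 < v_2 < v_3 < v_4 on the vertex set. Then K (dimension 2) consists of the simplices:

  0-simplices (5): [v_0], [v_1], [v_2], [v_3], [v_4]
  1-simplices (10): [v_0,v_1], [v_0,v_2], [v_0,v_3], [v_0,v_4], [v_1,v_2], [v_1,v_3], [v_1,v_4], [v_2,v_3], [v_2,v_4], [v_3,v_4]
  2-simplices (5): [v_0,v_1,v_3], [v_0,v_2,v_3], [v_0,v_2,v_4], [v_1,v_2,v_4], [v_1,v_3,v_4]

giving chain groups C_0 ≅ Z^5, C_1 ≅ Z^10, C_2 ≅ Z^5.

∂_1: C_1 → C_0 maps an edge to its endpoints' difference, ∂[p,q] = q − p. For instance
  ∂[v_0,v_3] = [v_3] − [v_0].
The resulting 5×10 matrix has rank 4, and its Smith normal form has invariant factors (1,1,1,1).

The boundary map ∂_2: C_2 → C_1 acts by ∂[p,q,r] = [q,r] − [p,r] + [p,q]. For instance
  ∂[v_0,v_1,v_3] = [v_1,v_3] − [v_0,v_3] + [v_0,v_1],
  ∂[v_1,v_3,v_4] = [v_3,v_4] − [v_1,v_4] + [v_1,v_3].
The resulting 10×5 matrix has rank 5, and its Smith normal form has invariant factors (1,1,1,1,1).

From H_k ≅ ker(∂_k) / im(∂_{k+1}) we obtain:

  H_0: rank C_0 − rank ∂_1 = 5 − 4 = 1, and the invariant factors of ∂_1 are all 1, so H_0 = Z.
  H_1: rank ker ∂_1 − rank ∂_2 = (10 − 4) − 5 = 1, and the invariant factors of ∂_2 are all 1, so H_1 = Z.
  H_2: rank ker ∂_2 − rank ∂_3 = (5 − 5) − 0 = 0, and there is no ∂_3, so H_2 = 0.

As a check, the Euler characteristic is 5 − 10 + 5 = 0, which agrees with 1 − 1 + 0 = 0.

H_0 ≅ Z,  H_1 ≅ Z,  H_2 = 0.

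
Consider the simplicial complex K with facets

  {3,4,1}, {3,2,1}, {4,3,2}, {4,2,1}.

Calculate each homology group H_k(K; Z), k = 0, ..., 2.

We work with the vertex ordering 1 < 2 < 3 < 4. The simplices of K, each written with vertices in increasing order, are:

  0-simplices (4): [1], [2], [3], [4]
  1-simplices (6): [1,2], [1,3], [1,4], [2,3], [2,4], [3,4]
  2-simplices (4): [1,2,3], [1,2,4], [1,3,4], [2,3,4]

so the chain groups are C_0 ≅ Z^4, C_1 ≅ Z^6, C_2 ≅ Z^4.

The boundary map ∂_1: C_1 → C_0 is given by ∂[p,q] = [q] − [p]. For instance
  ∂[1,3] = [3] − [1].
This gives a 4×6 integer matrix of rank 3; reducing to Smith normal form yields diagonal entries (1,1,1).

The boundary map ∂_2: C_2 → C_1 maps a triangle to the signed sum of its edges. For instance
  ∂[2,3,4] = [3,4] − [2,4] + [2,3],
  ∂[1,3,4] = [3,4] − [1,4] + [1,3].
The 6×4 boundary matrix has rank 3 and Smith normal form diag(1,1,1).

From H_k ≅ ker(∂_k) / im(∂_{k+1}) we obtain:

  H_0: rank C_0 − rank ∂_1 = 4 − 3 = 1, and the invariant factors of ∂_1 are all 1, so H_0 = Z.
  H_1: rank ker ∂_1 − rank ∂_2 = (6 − 3) − 3 = 0, and the invariant factors of ∂_2 are all 1, so H_1 = 0.
  H_2: rank ker ∂_2 − rank ∂_3 = (4 − 3) − 0 = 1, and there is no ∂_3, so H_2 = Z.

As a check, the Euler characteristic is 4 − 6 + 4 = 2, which agrees with 1 − 0 + 1 = 2.

H_0 ≅ Z,  H_1 = 0,  H_2 ≅ Z.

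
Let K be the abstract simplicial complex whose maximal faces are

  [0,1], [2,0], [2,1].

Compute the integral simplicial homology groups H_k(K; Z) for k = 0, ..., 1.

K has 3 vertices, 3 edges.
rank ∂_0 = 0, rank ∂_1 = 2 ⇒ b_0 = 3 − 0 − 2 = 1; all invariant factors of ∂_1 are 1 so no torsion. So H_0 ≅ Z.
rank ∂_1 = 2, rank ∂_2 = 0 ⇒ b_1 = 3 − 2 − 0 = 1. So H_1 ≅ Z.

H_0 ≅ Z,  H_1 ≅ Z.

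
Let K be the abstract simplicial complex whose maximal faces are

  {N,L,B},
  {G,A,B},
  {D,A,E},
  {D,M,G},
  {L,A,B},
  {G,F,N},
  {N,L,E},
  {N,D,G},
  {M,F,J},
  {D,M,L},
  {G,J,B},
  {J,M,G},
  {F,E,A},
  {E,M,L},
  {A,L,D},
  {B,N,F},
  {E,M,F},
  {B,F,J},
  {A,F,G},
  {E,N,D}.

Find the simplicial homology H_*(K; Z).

H_0 ≅ Z,  H_1 ≅ Z ⊕ Z_2,  H_2 = 0.

Order the vertices as A < B < D < E < F < G < J < L < M < N. Listing each simplex with vertices in this order, K has dimension 2 with simplices:

  0-simplices (10): A, B, D, E, F, G, J, L, M, N
  1-simplices (30): AB, AD, AE, AF, AG, AL, BF, BG, BJ, BL, BN, DE, DG, DL, DM, DN, EF, EL, EM, EN, FG, FJ, FM, FN, GJ, GM, GN, JM, LM, LN
  2-simplices (20): ABG, ABL, ADE, ADL, AEF, AFG, BFJ, BFN, BGJ, BLN, DEN, DGM, DGN, DLM, EFM, ELM, ELN, FGN, FJM, GJM

Hence C_0 ≅ Z^10, C_1 ≅ Z^30, C_2 ≅ Z^20.

The boundary map ∂_1: C_1 → C_0 is given by ∂[p,q] = [q] − [p].
This gives a 10×30 integer matrix of rank 9; reducing to Smith normal form yields diagonal entries (1,1,1,1,1,1,1,1,1).

The boundary map ∂_2: C_2 → C_1 maps a triangle to the signed sum of its edges. For instance
  ∂DGM = GM − DM + DG,
  ∂ADE = DE − AE + AD.
The resulting 30×20 matrix has rank 20, and its Smith normal form has invariant factors (1,1,1,1,1,1,1,1,1,1,1,1,1,1,1,1,1,1,1,2).

Reading off H_k = ker ∂_k / im ∂_{k+1}:

  H_0: rank C_0 − rank ∂_1 = 10 − 9 = 1, and the invariant factors of ∂_1 are all 1, so H_0 = Z.
  H_1: rank ker ∂_1 − rank ∂_2 = (30 − 9) − 20 = 1, and ∂_2 has invariant factor 2 > 1, so H_1 = Z ⊕ Z_2.
  H_2: rank ker ∂_2 − rank ∂_3 = (20 − 20) − 0 = 0, and there is no ∂_3, so H_2 = 0.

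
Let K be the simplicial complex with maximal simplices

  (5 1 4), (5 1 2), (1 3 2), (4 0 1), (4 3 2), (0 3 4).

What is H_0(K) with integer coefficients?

Take the total order 0 < 1 < 2 < 3 < 4 < 5 on the vertex set. Then K (dimension 2) consists of the simplices:

  0-simplices (6): [0], [1], [2], [3], [4], [5]
  1-simplices (12): [0,1], [0,3], [0,4], [1,2], [1,3], [1,4], [1,5], [2,3], [2,4], [2,5], [3,4], [4,5]
  2-simplices (6): [0,1,4], [0,3,4], [1,2,3], [1,2,5], [1,4,5], [2,3,4]

giving chain groups C_0 ≅ Z^6, C_1 ≅ Z^12, C_2 ≅ Z^6.

∂_1: C_1 → C_0 is given by ∂[p,q] = [q] − [p]. For instance
  ∂[0,4] = [4] − [0].
This gives a 6×12 integer matrix of rank 5; reducing to Smith normal form yields diagonal entries (1,1,1,1,1).

The boundary map ∂_2: C_2 → C_1 sends each 2-simplex [p,q,r] to [q,r] − [p,r] + [p,q]. For instance
  ∂[1,2,3] = [2,3] − [1,3] + [1,2],
  ∂[1,2,5] = [2,5] − [1,5] + [1,2].
As a 12×6 matrix over Z this has rank 6, with invariant factors (1,1,1,1,1,1).

Computing H_k = (kernel of ∂_k) / (image of ∂_{k+1}):

  H_0: rank C_0 − rank ∂_1 = 6 − 5 = 1, and the invariant factors of ∂_1 are all 1, so H_0 = Z.

H_0 = Z.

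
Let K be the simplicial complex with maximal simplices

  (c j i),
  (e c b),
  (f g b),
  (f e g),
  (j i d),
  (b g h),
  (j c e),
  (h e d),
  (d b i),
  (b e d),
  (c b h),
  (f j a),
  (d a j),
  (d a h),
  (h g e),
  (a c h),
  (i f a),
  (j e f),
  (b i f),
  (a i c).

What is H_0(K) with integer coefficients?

We work with the vertex ordering a < b < c < d < e < f < g < h < i < j. The simplices of K, each written with vertices in increasing order, are:

  0-simplices (10): a, b, c, d, e, f, g, h, i, j
  1-simplices (30): ac, ad, af, ah, ai, aj, bc, bd, be, bf, bg, bh, bi, ce, ch, ci, cj, de, dh, di, dj, ef, eg, eh, ej, fg, fi, fj, gh, ij
  2-simplices (20): ach, aci, adh, adj, afi, afj, bce, bch, bde, bdi, bfg, bfi, bgh, cej, cij, deh, dij, efg, efj, egh

giving chain groups C_0 ≅ Z^10, C_1 ≅ Z^30, C_2 ≅ Z^20.

The boundary map ∂_1: C_1 → C_0 sends each edge [p,q] (with p < q) to q − p.
The resulting 10×30 matrix has rank 9, and its Smith normal form has invariant factors (1,1,1,1,1,1,1,1,1).

Boundary ∂_2: C_2 → C_1 acts by ∂[p,q,r] = [q,r] − [p,r] + [p,q]. For instance
  ∂afi = fi − ai + af,
  ∂efj = fj − ej + ef.
As a 30×20 matrix over Z this has rank 20, with invariant factors (1,1,1,1,1,1,1,1,1,1,1,1,1,1,1,1,1,1,1,2).

Reading off H_k = ker ∂_k / im ∂_{k+1}:

  H_0: rank C_0 − rank ∂_1 = 10 − 9 = 1, and the invariant factors of ∂_1 are all 1, so H_0 ≅ Z.

H_0 ≅ Z.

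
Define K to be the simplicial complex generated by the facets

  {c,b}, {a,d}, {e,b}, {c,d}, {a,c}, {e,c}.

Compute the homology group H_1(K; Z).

Take the total order a < b < c < d < e on the vertex set. Then K (dimension 1) consists of the simplices:

  0-simplices (5): a, b, c, d, e
  1-simplices (6): ac, ad, bc, be, cd, ce

giving chain groups C_0 ≅ Z^5, C_1 ≅ Z^6.

The boundary map ∂_1: C_1 → C_0 maps an edge to its endpoints' difference, ∂[p,q] = q − p. For instance
  ∂bc = c − b.
As a 5×6 matrix over Z this has rank 4, with invariant factors (1,1,1,1).

Computing H_k = (kernel of ∂_k) / (image of ∂_{k+1}):

  H_1: rank ker ∂_1 − rank ∂_2 = (6 − 4) − 0 = 2, and there is no ∂_2, so H_1 ≅ Z^2.

H_1 = Z^2.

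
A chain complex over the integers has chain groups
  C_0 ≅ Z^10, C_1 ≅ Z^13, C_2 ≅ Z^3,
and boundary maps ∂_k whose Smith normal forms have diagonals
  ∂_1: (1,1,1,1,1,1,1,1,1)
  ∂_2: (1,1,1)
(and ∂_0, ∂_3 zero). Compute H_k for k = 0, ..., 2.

H_0: b_0 = 10 − 0 − 9 = 1; torsion from ∂_1 factors > 1: none. So H_0 ≅ Z.
H_1: b_1 = 13 − 9 − 3 = 1; torsion from ∂_2 factors > 1: none. So H_1 ≅ Z.
H_2: b_2 = 3 − 3 − 0 = 0; torsion from ∂_3 factors > 1: none. So H_2 ≅ 0.

H_0 ≅ Z,  H_1 ≅ Z,  H_2 = 0.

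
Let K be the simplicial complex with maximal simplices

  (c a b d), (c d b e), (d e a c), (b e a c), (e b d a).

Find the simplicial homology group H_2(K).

Take the total order a < b < c < d < e on the vertex set. Then K (dimension 3) consists of the simplices:

  0-simplices (5): a, b, c, d, e
  1-simplices (10): ab, ac, ad, ae, bc, bd, be, cd, ce, de
  2-simplices (10): abc, abd, abe, acd, ace, ade, bcd, bce, bde, cde
  3-simplices (5): abcd, abce, abde, acde, bcde

giving chain groups C_0 ≅ Z^5, C_1 ≅ Z^10, C_2 ≅ Z^10, C_3 ≅ Z^5.

The boundary map ∂_1: C_1 → C_0 is given by ∂[p,q] = [q] − [p]. For instance
  ∂ab = b − a.
As a 5×10 matrix over Z this has rank 4, with invariant factors (1,1,1,1).

The boundary map ∂_2: C_2 → C_1 sends each 2-simplex [p,q,r] to [q,r] − [p,r] + [p,q]. For instance
  ∂bcd = cd − bd + bc,
  ∂abc = bc − ac + ab.
The resulting 10×10 matrix has rank 6, and its Smith normal form has invariant factors (1,1,1,1,1,1).

The boundary map ∂_3: C_3 → C_2 sends each 3-simplex σ to the alternating sum Σ_i (−1)^i (σ with its i-th vertex removed). For instance
  ∂abce = bce − ace + abe − abc,
  ∂abde = bde − ade + abe − abd.
This gives a 10×5 integer matrix of rank 4; reducing to Smith normal form yields diagonal entries (1,1,1,1).

Reading off H_k = ker ∂_k / im ∂_{k+1}:

  H_2: rank ker ∂_2 − rank ∂_3 = (10 − 6) − 4 = 0, and the invariant factors of ∂_3 are all 1, so H_2 = 0.

H_2 ≅ 0.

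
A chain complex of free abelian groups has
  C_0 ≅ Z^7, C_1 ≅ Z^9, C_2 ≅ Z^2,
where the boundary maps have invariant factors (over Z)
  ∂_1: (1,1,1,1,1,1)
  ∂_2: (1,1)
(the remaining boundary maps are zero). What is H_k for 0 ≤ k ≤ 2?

H_0: b_0 = 7 − 0 − 6 = 1; torsion from ∂_1 factors > 1: none. So H_0 = Z.
H_1: b_1 = 9 − 6 − 2 = 1; torsion from ∂_2 factors > 1: none. So H_1 = Z.
H_2: b_2 = 2 − 2 − 0 = 0; torsion from ∂_3 factors > 1: none. So H_2 = 0.

H_0 = Z,  H_1 = Z,  H_2 = 0.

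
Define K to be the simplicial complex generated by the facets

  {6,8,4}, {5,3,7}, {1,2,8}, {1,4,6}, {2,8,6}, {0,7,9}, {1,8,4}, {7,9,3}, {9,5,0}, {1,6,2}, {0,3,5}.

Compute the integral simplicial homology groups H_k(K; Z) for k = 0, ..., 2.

H_0 ≅ Z^2,  H_1 ≅ Z,  H_2 ≅ Z.

We work with the vertex ordering 0 < 1 < 2 < 3 < 4 < 5 < 6 < 7 < 8 < 9. The simplices of K, each written with vertices in increasing order, are:

  0-simplices (10): [0], [1], [2], [3], [4], [5], [6], [7], [8], [9]
  1-simplices (19): [0,3], [0,5], [0,7], [0,9], [1,2], [1,4], [1,6], [1,8], [2,6], [2,8], [3,5], [3,7], [3,9], [4,6], [4,8], [5,7], [5,9], [6,8], [7,9]
  2-simplices (11): [0,3,5], [0,5,9], [0,7,9], [1,2,6], [1,2,8], [1,4,6], [1,4,8], [2,6,8], [3,5,7], [3,7,9], [4,6,8]

giving chain groups C_0 ≅ Z^10, C_1 ≅ Z^19, C_2 ≅ Z^11.

∂_1: C_1 → C_0 sends each edge [p,q] (with p < q) to q − p. For instance
  ∂[3,7] = [7] − [3].
This gives a 10×19 integer matrix of rank 8; reducing to Smith normal form yields diagonal entries (1,1,1,1,1,1,1,1).

∂_2: C_2 → C_1 sends each 2-simplex [p,q,r] to [q,r] − [p,r] + [p,q]. For instance
  ∂[0,5,9] = [5,9] − [0,9] + [0,5],
  ∂[0,3,5] = [3,5] − [0,5] + [0,3].
This gives a 19×11 integer matrix of rank 10; reducing to Smith normal form yields diagonal entries (1,1,1,1,1,1,1,1,1,1).

Computing H_k = (kernel of ∂_k) / (image of ∂_{k+1}):

  H_0: rank C_0 − rank ∂_1 = 10 − 8 = 2, and the invariant factors of ∂_1 are all 1, so H_0 = Z^2.
  H_1: rank ker ∂_1 − rank ∂_2 = (19 − 8) − 10 = 1, and the invariant factors of ∂_2 are all 1, so H_1 = Z.
  H_2: rank ker ∂_2 − rank ∂_3 = (11 − 10) − 0 = 1, and there is no ∂_3, so H_2 = Z.

As a check, the Euler characteristic is 10 − 19 + 11 = 2, which agrees with 2 − 1 + 1 = 2.
(K is a triangulation of the disjoint union of the Möbius band and the 2-sphere S^2.)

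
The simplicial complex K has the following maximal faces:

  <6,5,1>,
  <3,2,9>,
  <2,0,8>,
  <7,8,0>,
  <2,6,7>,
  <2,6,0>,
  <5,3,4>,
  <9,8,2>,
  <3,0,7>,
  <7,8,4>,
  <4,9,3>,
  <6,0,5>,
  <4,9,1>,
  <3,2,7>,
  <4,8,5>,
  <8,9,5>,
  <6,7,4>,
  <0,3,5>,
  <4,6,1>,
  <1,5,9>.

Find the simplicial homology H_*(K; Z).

Take the total order 0 < 1 < 2 < 3 < 4 < 5 < 6 < 7 < 8 < 9 on the vertex set. Then K (dimension 2) consists of the simplices:

  0-simplices (10): [0], [1], [2], [3], [4], [5], [6], [7], [8], [9]
  1-simplices (30): (30 of them)
  2-simplices (20): (20 of them)

so the chain groups are C_0 ≅ Z^10, C_1 ≅ Z^30, C_2 ≅ Z^20.

Boundary ∂_1: C_1 → C_0 maps an edge to its endpoints' difference, ∂[p,q] = q − p.
The 10×30 boundary matrix has rank 9 and Smith normal form diag(1,1,1,1,1,1,1,1,1).

Boundary ∂_2: C_2 → C_1 sends each 2-simplex [p,q,r] to [q,r] − [p,r] + [p,q]. For instance
  ∂[0,3,5] = [3,5] − [0,5] + [0,3],
  ∂[0,5,6] = [5,6] − [0,6] + [0,5].
This gives a 30×20 integer matrix of rank 20; reducing to Smith normal form yields diagonal entries (1,1,1,1,1,1,1,1,1,1,1,1,1,1,1,1,1,1,1,2).

Now H_k = ker ∂_k / im ∂_{k+1}, so:

  H_0: rank C_0 − rank ∂_1 = 10 − 9 = 1, and the invariant factors of ∂_1 are all 1, so H_0 = Z.
  H_1: rank ker ∂_1 − rank ∂_2 = (30 − 9) − 20 = 1, and ∂_2 has invariant factor 2 > 1, so H_1 = Z ⊕ Z/2.
  H_2: rank ker ∂_2 − rank ∂_3 = (20 − 20) − 0 = 0, and there is no ∂_3, so H_2 = 0.

As a check, the Euler characteristic is 10 − 30 + 20 = 0, which agrees with 1 − 1 + 0 = 0.
(K is a triangulation of the Klein bottle.)

H_0 ≅ Z,  H_1 ≅ Z ⊕ Z/2,  H_2 = 0.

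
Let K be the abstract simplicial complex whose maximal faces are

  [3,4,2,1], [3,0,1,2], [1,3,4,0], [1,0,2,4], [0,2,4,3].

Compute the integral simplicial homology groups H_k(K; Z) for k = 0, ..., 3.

Order the vertices as 0 < 1 < 2 < 3 < 4. Listing each simplex with vertices in this order, K has dimension 3 with simplices:

  0-simplices (5): [0], [1], [2], [3], [4]
  1-simplices (10): [0,1], [0,2], [0,3], [0,4], [1,2], [1,3], [1,4], [2,3], [2,4], [3,4]
  2-simplices (10): [0,1,2], [0,1,3], [0,1,4], [0,2,3], [0,2,4], [0,3,4], [1,2,3], [1,2,4], [1,3,4], [2,3,4]
  3-simplices (5): [0,1,2,3], [0,1,2,4], [0,1,3,4], [0,2,3,4], [1,2,3,4]

giving chain groups C_0 ≅ Z^5, C_1 ≅ Z^10, C_2 ≅ Z^10, C_3 ≅ Z^5.

The boundary map ∂_1: C_1 → C_0 maps an edge to its endpoints' difference, ∂[p,q] = q − p. For instance
  ∂[2,4] = [4] − [2].
As a 5×10 matrix over Z this has rank 4, with invariant factors (1,1,1,1).

∂_2: C_2 → C_1 maps a triangle to the signed sum of its edges. For instance
  ∂[0,1,4] = [1,4] − [0,4] + [0,1],
  ∂[1,2,4] = [2,4] − [1,4] + [1,2].
The 10×10 boundary matrix has rank 6 and Smith normal form diag(1,1,1,1,1,1).

Boundary ∂_3: C_3 → C_2 sends each 3-simplex σ to the alternating sum Σ_i (−1)^i (σ with its i-th vertex removed). For instance
  ∂[0,1,2,3] = [1,2,3] − [0,2,3] + [0,1,3] − [0,1,2],
  ∂[1,2,3,4] = [2,3,4] − [1,3,4] + [1,2,4] − [1,2,3].
The 10×5 boundary matrix has rank 4 and Smith normal form diag(1,1,1,1).

Computing H_k = (kernel of ∂_k) / (image of ∂_{k+1}):

  H_0: rank C_0 − rank ∂_1 = 5 − 4 = 1, and the invariant factors of ∂_1 are all 1, so H_0 ≅ Z.
  H_1: rank ker ∂_1 − rank ∂_2 = (10 − 4) − 6 = 0, and the invariant factors of ∂_2 are all 1, so H_1 ≅ 0.
  H_2: rank ker ∂_2 − rank ∂_3 = (10 − 6) − 4 = 0, and the invariant factors of ∂_3 are all 1, so H_2 ≅ 0.
  H_3: rank ker ∂_3 − rank ∂_4 = (5 − 4) − 0 = 1, and there is no ∂_4, so H_3 ≅ Z.

As a check, the Euler characteristic is 5 − 10 + 10 − 5 = 0, which agrees with 1 − 0 + 0 − 1 = 0.

H_0 ≅ Z,  H_1 = 0,  H_2 = 0,  H_3 ≅ Z.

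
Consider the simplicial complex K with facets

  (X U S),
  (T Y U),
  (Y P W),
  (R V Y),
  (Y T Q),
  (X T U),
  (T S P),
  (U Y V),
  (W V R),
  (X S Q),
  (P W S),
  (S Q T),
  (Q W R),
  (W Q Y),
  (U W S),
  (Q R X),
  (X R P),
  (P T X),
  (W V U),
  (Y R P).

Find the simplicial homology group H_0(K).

H_0 ≅ Z.

We work with the vertex ordering P < Q < R < S < T < U < V < W < X < Y. The simplices of K, each written with vertices in increasing order, are:

  0-simplices (10): P, Q, R, S, T, U, V, W, X, Y
  1-simplices (30): PR, PS, PT, PW, PX, PY, QR, QS, QT, QW, QX, QY, RV, RW, RX, RY, ST, SU, SW, SX, TU, TX, TY, UV, UW, UX, UY, VW, VY, WY
  2-simplices (20): PRX, PRY, PST, PSW, PTX, PWY, QRW, QRX, QST, QSX, QTY, QWY, RVW, RVY, SUW, SUX, TUX, TUY, UVW, UVY

Hence C_0 ≅ Z^10, C_1 ≅ Z^30, C_2 ≅ Z^20.

The boundary map ∂_1: C_1 → C_0 is given by ∂[p,q] = [q] − [p].
This gives a 10×30 integer matrix of rank 9; reducing to Smith normal form yields diagonal entries (1,1,1,1,1,1,1,1,1).

Boundary ∂_2: C_2 → C_1 acts by ∂[p,q,r] = [q,r] − [p,r] + [p,q]. For instance
  ∂PRX = RX − PX + PR,
  ∂RVW = VW − RW + RV.
As a 30×20 matrix over Z this has rank 20, with invariant factors (1,1,1,1,1,1,1,1,1,1,1,1,1,1,1,1,1,1,1,2).

Reading off H_k = ker ∂_k / im ∂_{k+1}:

  H_0: rank C_0 − rank ∂_1 = 10 − 9 = 1, and the invariant factors of ∂_1 are all 1, so H_0 = Z.

(K is a triangulation of the Klein bottle.)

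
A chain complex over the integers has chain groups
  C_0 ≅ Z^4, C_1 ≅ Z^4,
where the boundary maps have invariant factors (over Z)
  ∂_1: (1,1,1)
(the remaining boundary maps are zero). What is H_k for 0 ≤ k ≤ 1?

H_0 = Z,  H_1 = Z.

H_0: b_0 = 4 − 0 − 3 = 1; torsion from ∂_1 factors > 1: none. So H_0 = Z.
H_1: b_1 = 4 − 3 − 0 = 1; torsion from ∂_2 factors > 1: none. So H_1 = Z.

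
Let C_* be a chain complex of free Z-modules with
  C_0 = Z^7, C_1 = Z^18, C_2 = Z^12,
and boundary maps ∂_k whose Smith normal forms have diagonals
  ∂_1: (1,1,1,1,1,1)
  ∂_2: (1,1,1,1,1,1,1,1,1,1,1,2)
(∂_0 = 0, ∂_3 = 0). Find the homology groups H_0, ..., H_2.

H_0 = Z,  H_1 = Z/2,  H_2 = 0.

H_0: b_0 = 7 − 0 − 6 = 1; torsion from ∂_1 factors > 1: none. So H_0 = Z.
H_1: b_1 = 18 − 6 − 12 = 0; torsion from ∂_2 factors > 1: [2]. So H_1 = Z/2.
H_2: b_2 = 12 − 12 − 0 = 0; torsion from ∂_3 factors > 1: none. So H_2 = 0.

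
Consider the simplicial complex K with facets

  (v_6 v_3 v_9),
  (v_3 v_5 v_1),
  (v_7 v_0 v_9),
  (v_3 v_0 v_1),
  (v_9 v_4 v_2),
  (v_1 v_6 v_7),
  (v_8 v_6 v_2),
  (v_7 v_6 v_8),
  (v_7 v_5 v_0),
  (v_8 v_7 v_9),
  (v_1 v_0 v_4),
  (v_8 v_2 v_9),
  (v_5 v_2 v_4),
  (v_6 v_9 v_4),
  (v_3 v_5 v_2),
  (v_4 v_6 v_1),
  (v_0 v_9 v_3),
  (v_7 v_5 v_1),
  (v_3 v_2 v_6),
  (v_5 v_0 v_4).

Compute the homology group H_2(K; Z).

H_2 = 0.

K has 10 vertices, 30 edges, 20 triangles.
rank ∂_2 = 20, rank ∂_3 = 0 ⇒ b_2 = 20 − 20 − 0 = 0. So H_2 ≅ 0.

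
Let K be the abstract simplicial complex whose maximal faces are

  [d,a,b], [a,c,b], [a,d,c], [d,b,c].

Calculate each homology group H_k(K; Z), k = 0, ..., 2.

Take the total order a < b < c < d on the vertex set. Then K (dimension 2) consists of the simplices:

  0-simplices (4): a, b, c, d
  1-simplices (6): ab, ac, ad, bc, bd, cd
  2-simplices (4): abc, abd, acd, bcd

Hence C_0 ≅ Z^4, C_1 ≅ Z^6, C_2 ≅ Z^4.

∂_1: C_1 → C_0 sends each edge [p,q] (with p < q) to q − p. For instance
  ∂ab = b − a.
This gives a 4×6 integer matrix of rank 3; reducing to Smith normal form yields diagonal entries (1,1,1).

Boundary ∂_2: C_2 → C_1 acts by ∂[p,q,r] = [q,r] − [p,r] + [p,q]. For instance
  ∂bcd = cd − bd + bc,
  ∂abd = bd − ad + ab.
As a 6×4 matrix over Z this has rank 3, with invariant factors (1,1,1).

Reading off H_k = ker ∂_k / im ∂_{k+1}:

  H_0: rank C_0 − rank ∂_1 = 4 − 3 = 1, and the invariant factors of ∂_1 are all 1, so H_0 ≅ Z.
  H_1: rank ker ∂_1 − rank ∂_2 = (6 − 3) − 3 = 0, and the invariant factors of ∂_2 are all 1, so H_1 ≅ 0.
  H_2: rank ker ∂_2 − rank ∂_3 = (4 − 3) − 0 = 1, and there is no ∂_3, so H_2 ≅ Z.

H_0 ≅ Z,  H_1 = 0,  H_2 ≅ Z.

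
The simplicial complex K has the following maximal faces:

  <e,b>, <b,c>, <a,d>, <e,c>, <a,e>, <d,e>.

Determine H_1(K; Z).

H_1 ≅ Z^2.

Take the total order a < b < c < d < e on the vertex set. Then K (dimension 1) consists of the simplices:

  0-simplices (5): a, b, c, d, e
  1-simplices (6): ad, ae, bc, be, ce, de

giving chain groups C_0 ≅ Z^5, C_1 ≅ Z^6.

The boundary map ∂_1: C_1 → C_0 is given by ∂[p,q] = [q] − [p].
The resulting 5×6 matrix has rank 4, and its Smith normal form has invariant factors (1,1,1,1).

From H_k ≅ ker(∂_k) / im(∂_{k+1}) we obtain:

  H_1: rank ker ∂_1 − rank ∂_2 = (6 − 4) − 0 = 2, and there is no ∂_2, so H_1 ≅ Z^2.

(K is a triangulation of a wedge of 2 circles.)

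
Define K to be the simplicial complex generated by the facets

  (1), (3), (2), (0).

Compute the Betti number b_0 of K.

b_0 = 4.

Fix the vertex order 0 < 1 < 2 < 3 and write every simplex with vertices in increasing order. Then dim K = 0 and the simplices of K are:

  0-simplices (4): [0], [1], [2], [3]

so the chain groups are C_0 ≅ Z^4.

Computing H_k = (kernel of ∂_k) / (image of ∂_{k+1}):

  H_0: rank C_0 − rank ∂_1 = 4 − 0 = 4, and there is no ∂_1, so H_0 = Z^4.

(K is a triangulation of a set of 4 points.)

Hence the Betti numbers are b_0 = 4.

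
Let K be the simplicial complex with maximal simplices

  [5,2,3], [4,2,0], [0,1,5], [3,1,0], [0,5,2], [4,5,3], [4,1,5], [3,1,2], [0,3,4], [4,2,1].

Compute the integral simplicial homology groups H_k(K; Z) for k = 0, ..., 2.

Take the total order 0 < 1 < 2 < 3 < 4 < 5 on the vertex set. Then K (dimension 2) consists of the simplices:

  0-simplices (6): [0], [1], [2], [3], [4], [5]
  1-simplices (15): [0,1], [0,2], [0,3], [0,4], [0,5], [1,2], [1,3], [1,4], [1,5], [2,3], [2,4], [2,5], [3,4], [3,5], [4,5]
  2-simplices (10): [0,1,3], [0,1,5], [0,2,4], [0,2,5], [0,3,4], [1,2,3], [1,2,4], [1,4,5], [2,3,5], [3,4,5]

so the chain groups are C_0 ≅ Z^6, C_1 ≅ Z^15, C_2 ≅ Z^10.

The boundary map ∂_1: C_1 → C_0 sends each edge [p,q] (with p < q) to q − p.
As a 6×15 matrix over Z this has rank 5, with invariant factors (1,1,1,1,1).

The boundary map ∂_2: C_2 → C_1 sends each 2-simplex [p,q,r] to [q,r] − [p,r] + [p,q]. For instance
  ∂[0,3,4] = [3,4] − [0,4] + [0,3],
  ∂[2,3,5] = [3,5] − [2,5] + [2,3].
The resulting 15×10 matrix has rank 10, and its Smith normal form has invariant factors (1,1,1,1,1,1,1,1,1,2).

Now H_k = ker ∂_k / im ∂_{k+1}, so:

  H_0: rank C_0 − rank ∂_1 = 6 − 5 = 1, and the invariant factors of ∂_1 are all 1, so H_0 ≅ Z.
  H_1: rank ker ∂_1 − rank ∂_2 = (15 − 5) − 10 = 0, and ∂_2 has invariant factor 2 > 1, so H_1 ≅ Z_2.
  H_2: rank ker ∂_2 − rank ∂_3 = (10 − 10) − 0 = 0, and there is no ∂_3, so H_2 ≅ 0.

As a check, the Euler characteristic is 6 − 15 + 10 = 1, which agrees with 1 − 0 + 0 = 1.
(K is a triangulation of the real projective plane RP^2.)

H_0 ≅ Z,  H_1 ≅ Z_2,  H_2 = 0.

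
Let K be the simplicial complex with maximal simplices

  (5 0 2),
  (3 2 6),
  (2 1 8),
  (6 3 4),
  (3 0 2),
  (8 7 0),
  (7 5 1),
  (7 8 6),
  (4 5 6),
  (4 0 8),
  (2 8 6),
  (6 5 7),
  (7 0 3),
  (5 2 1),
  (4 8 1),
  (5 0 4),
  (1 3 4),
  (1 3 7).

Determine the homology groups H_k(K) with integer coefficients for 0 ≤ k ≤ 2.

H_0 ≅ Z,  H_1 ≅ Z^2,  H_2 ≅ Z.

Take the total order 0 < 1 < 2 < 3 < 4 < 5 < 6 < 7 < 8 on the vertex set. Then K (dimension 2) consists of the simplices:

  0-simplices (9): [0], [1], [2], [3], [4], [5], [6], [7], [8]
  1-simplices (27): (27 of them)
  2-simplices (18): [0,2,3], [0,2,5], [0,3,7], [0,4,5], [0,4,8], [0,7,8], [1,2,5], [1,2,8], [1,3,4], [1,3,7], [1,4,8], [1,5,7], [2,3,6], [2,6,8], [3,4,6], [4,5,6], [5,6,7], [6,7,8]

giving chain groups C_0 ≅ Z^9, C_1 ≅ Z^27, C_2 ≅ Z^18.

Boundary ∂_1: C_1 → C_0 is given by ∂[p,q] = [q] − [p]. For instance
  ∂[4,8] = [8] − [4].
This gives a 9×27 integer matrix of rank 8; reducing to Smith normal form yields diagonal entries (1,1,1,1,1,1,1,1).

The boundary map ∂_2: C_2 → C_1 acts by ∂[p,q,r] = [q,r] − [p,r] + [p,q]. For instance
  ∂[3,4,6] = [4,6] − [3,6] + [3,4],
  ∂[1,3,7] = [3,7] − [1,7] + [1,3].
As a 27×18 matrix over Z this has rank 17, with invariant factors (1,1,1,1,1,1,1,1,1,1,1,1,1,1,1,1,1).

Reading off H_k = ker ∂_k / im ∂_{k+1}:

  H_0: rank C_0 − rank ∂_1 = 9 − 8 = 1, and the invariant factors of ∂_1 are all 1, so H_0 ≅ Z.
  H_1: rank ker ∂_1 − rank ∂_2 = (27 − 8) − 17 = 2, and the invariant factors of ∂_2 are all 1, so H_1 ≅ Z^2.
  H_2: rank ker ∂_2 − rank ∂_3 = (18 − 17) − 0 = 1, and there is no ∂_3, so H_2 ≅ Z.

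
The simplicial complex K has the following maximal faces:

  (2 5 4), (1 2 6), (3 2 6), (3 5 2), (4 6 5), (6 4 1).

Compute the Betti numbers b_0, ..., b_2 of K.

Take the total order 1 < 2 < 3 < 4 < 5 < 6 on the vertex set. Then K (dimension 2) consists of the simplices:

  0-simplices (6): [1], [2], [3], [4], [5], [6]
  1-simplices (12): [1,2], [1,4], [1,6], [2,3], [2,4], [2,5], [2,6], [3,5], [3,6], [4,5], [4,6], [5,6]
  2-simplices (6): [1,2,6], [1,4,6], [2,3,5], [2,3,6], [2,4,5], [4,5,6]

Hence C_0 ≅ Z^6, C_1 ≅ Z^12, C_2 ≅ Z^6.

∂_1: C_1 → C_0 maps an edge to its endpoints' difference, ∂[p,q] = q − p. For instance
  ∂[3,5] = [5] − [3].
The 6×12 boundary matrix has rank 5 and Smith normal form diag(1,1,1,1,1).

∂_2: C_2 → C_1 maps a triangle to the signed sum of its edges. For instance
  ∂[1,2,6] = [2,6] − [1,6] + [1,2],
  ∂[2,3,6] = [3,6] − [2,6] + [2,3].
This gives a 12×6 integer matrix of rank 6; reducing to Smith normal form yields diagonal entries (1,1,1,1,1,1).

Reading off H_k = ker ∂_k / im ∂_{k+1}:

  H_0: rank C_0 − rank ∂_1 = 6 − 5 = 1, and the invariant factors of ∂_1 are all 1, so H_0 = Z.
  H_1: rank ker ∂_1 − rank ∂_2 = (12 − 5) − 6 = 1, and the invariant factors of ∂_2 are all 1, so H_1 = Z.
  H_2: rank ker ∂_2 − rank ∂_3 = (6 − 6) − 0 = 0, and there is no ∂_3, so H_2 = 0.

(K is a triangulation of the cylinder S^1 x I.)

Hence the Betti numbers are b_0 = 1, b_1 = 1, b_2 = 0.

b_0 = 1, b_1 = 1, b_2 = 0.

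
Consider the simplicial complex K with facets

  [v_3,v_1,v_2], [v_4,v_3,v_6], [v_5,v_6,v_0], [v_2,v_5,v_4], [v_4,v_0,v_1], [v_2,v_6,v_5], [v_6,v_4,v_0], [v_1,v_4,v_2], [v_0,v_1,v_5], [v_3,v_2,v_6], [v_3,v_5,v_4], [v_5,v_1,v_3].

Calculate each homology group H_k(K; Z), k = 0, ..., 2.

Fix the vertex order v_0 < v_1 < v_2 < v_3 < v_4 < v_5 < v_6 and write every simplex with vertices in increasing order. Then dim K = 2 and the simplices of K are:

  0-simplices (7): [v_0], [v_1], [v_2], [v_3], [v_4], [v_5], [v_6]
  1-simplices (18): (18 of them)
  2-simplices (12): (12 of them)

so the chain groups are C_0 ≅ Z^7, C_1 ≅ Z^18, C_2 ≅ Z^12.

The boundary map ∂_1: C_1 → C_0 is given by ∂[p,q] = [q] − [p]. For instance
  ∂[v_1,v_5] = [v_5] − [v_1].
This gives a 7×18 integer matrix of rank 6; reducing to Smith normal form yields diagonal entries (1,1,1,1,1,1).

The boundary map ∂_2: C_2 → C_1 sends each 2-simplex [p,q,r] to [q,r] − [p,r] + [p,q]. For instance
  ∂[v_1,v_2,v_3] = [v_2,v_3] − [v_1,v_3] + [v_1,v_2],
  ∂[v_1,v_2,v_4] = [v_2,v_4] − [v_1,v_4] + [v_1,v_2].
As a 18×12 matrix over Z this has rank 12, with invariant factors (1,1,1,1,1,1,1,1,1,1,1,2).

From H_k ≅ ker(∂_k) / im(∂_{k+1}) we obtain:

  H_0: rank C_0 − rank ∂_1 = 7 − 6 = 1, and the invariant factors of ∂_1 are all 1, so H_0 ≅ Z.
  H_1: rank ker ∂_1 − rank ∂_2 = (18 − 6) − 12 = 0, and ∂_2 has invariant factor 2 > 1, so H_1 ≅ Z/2.
  H_2: rank ker ∂_2 − rank ∂_3 = (12 − 12) − 0 = 0, and there is no ∂_3, so H_2 ≅ 0.

As a check, the Euler characteristic is 7 − 18 + 12 = 1, which agrees with 1 − 0 + 0 = 1.

H_0 ≅ Z,  H_1 ≅ Z/2,  H_2 = 0.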